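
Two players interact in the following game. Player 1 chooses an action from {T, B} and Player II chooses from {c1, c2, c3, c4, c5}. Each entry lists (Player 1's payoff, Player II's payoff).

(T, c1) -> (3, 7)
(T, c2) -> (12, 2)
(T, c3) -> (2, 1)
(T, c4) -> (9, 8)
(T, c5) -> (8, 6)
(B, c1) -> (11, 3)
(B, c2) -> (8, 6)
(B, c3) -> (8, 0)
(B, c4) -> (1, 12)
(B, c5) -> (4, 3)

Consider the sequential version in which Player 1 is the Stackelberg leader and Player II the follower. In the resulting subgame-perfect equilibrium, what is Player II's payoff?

Work backward from Player II's decision.
- T: BR = c4, leader payoff 9.
- B: BR = c4, leader payoff 1.
Among 9, 1, the best is 9 at T. Subgame-perfect outcome: (T, c4) with payoffs (9, 8).

8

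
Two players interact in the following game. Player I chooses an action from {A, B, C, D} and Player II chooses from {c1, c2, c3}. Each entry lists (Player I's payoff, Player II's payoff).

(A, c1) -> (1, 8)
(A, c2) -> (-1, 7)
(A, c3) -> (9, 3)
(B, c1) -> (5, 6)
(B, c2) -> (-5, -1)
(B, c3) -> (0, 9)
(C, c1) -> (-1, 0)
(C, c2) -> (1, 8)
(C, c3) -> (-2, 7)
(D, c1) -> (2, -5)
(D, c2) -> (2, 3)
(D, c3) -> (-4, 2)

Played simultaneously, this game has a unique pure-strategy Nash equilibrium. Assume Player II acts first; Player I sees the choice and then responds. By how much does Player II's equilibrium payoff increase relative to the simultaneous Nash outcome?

Work backward from Player I's decision.
- c1: Player I compares 1, 5, -1, 2 and picks B; Player II would get 6.
- c2: Player I compares -1, -5, 1, 2 and picks D; Player II would get 3.
- c3: Player I compares 9, 0, -2, -4 and picks A; Player II would get 3.
Maximizing over 6, 3, 3, Player II chooses c1. Subgame-perfect outcome: (B, c1) with payoffs (5, 6).
Under simultaneous play:
Player I's best replies: c1→B; c2→D; c3→A.
Player II's best replies: A→c1; B→c3; C→c2; D→c2.
Only (D, c2) has each player best-responding; Nash payoffs (2, 3).
Player II's commitment gain: 6 − 3 = 3.

3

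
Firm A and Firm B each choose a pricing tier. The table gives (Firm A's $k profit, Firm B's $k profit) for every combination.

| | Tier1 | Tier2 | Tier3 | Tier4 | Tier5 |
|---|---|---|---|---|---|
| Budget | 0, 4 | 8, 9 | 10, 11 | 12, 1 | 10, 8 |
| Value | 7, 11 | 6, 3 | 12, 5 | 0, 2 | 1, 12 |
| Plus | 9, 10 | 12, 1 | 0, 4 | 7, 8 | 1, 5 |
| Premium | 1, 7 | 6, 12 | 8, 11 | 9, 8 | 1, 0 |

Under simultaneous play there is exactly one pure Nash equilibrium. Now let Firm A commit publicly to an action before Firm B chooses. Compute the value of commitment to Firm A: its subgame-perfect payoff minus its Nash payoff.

Solve by backward induction (Firm A leads).
- Budget → Firm B plays Tier3 (best of 4, 9, 11, 1, 8); Firm A gets 10.
- Value → Firm B plays Tier5 (best of 11, 3, 5, 2, 12); Firm A gets 1.
- Plus → Firm B plays Tier1 (best of 10, 1, 4, 8, 5); Firm A gets 9.
- Premium → Firm B plays Tier2 (best of 7, 12, 11, 8, 0); Firm A gets 6.
Among 10, 1, 9, 6, the best is 10 at Budget. Subgame-perfect outcome: (Budget, Tier3) with payoffs (10, 11).
For the simultaneous game, intersect best replies.
Firm A's best replies: Tier1→Plus; Tier2→Plus; Tier3→Value; Tier4→Budget; Tier5→Budget.
Firm B's best replies: Budget→Tier3; Value→Tier5; Plus→Tier1; Premium→Tier2.
Only (Plus, Tier1) has each player best-responding; Nash payoffs (9, 10).
Firm A's commitment gain: 10 − 9 = 1.

1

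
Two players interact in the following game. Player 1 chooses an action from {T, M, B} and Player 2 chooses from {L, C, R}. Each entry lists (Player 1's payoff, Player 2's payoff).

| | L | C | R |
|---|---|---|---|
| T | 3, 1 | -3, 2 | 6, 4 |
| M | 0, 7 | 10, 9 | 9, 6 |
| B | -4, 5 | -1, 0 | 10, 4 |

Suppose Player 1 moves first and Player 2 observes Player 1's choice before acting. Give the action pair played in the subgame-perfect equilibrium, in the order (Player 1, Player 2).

(M, C)

Backward induction with Player 1 moving first.
- T → Player 2 plays R (best of 1, 2, 4); Player 1 gets 6.
- M → Player 2 plays C (best of 7, 9, 6); Player 1 gets 10.
- B → Player 2 plays L (best of 5, 0, 4); Player 1 gets -4.
Player 1's induced payoffs are 6, 10, -4, so Player 1 commits to M. Subgame-perfect outcome: (M, C) with payoffs (10, 9).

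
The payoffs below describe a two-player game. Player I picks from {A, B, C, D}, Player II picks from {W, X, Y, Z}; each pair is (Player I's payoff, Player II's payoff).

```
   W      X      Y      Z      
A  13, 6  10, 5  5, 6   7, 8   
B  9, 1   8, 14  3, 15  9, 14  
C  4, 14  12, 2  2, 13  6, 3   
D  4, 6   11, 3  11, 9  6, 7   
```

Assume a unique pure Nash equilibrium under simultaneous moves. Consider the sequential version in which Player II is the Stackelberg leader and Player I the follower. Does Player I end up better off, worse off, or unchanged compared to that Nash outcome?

worse off

Player I best-responds to each possible Player II move:
- W: BR = A, leader payoff 6.
- X: BR = C, leader payoff 2.
- Y: BR = D, leader payoff 9.
- Z: BR = B, leader payoff 14.
Maximizing over 6, 2, 9, 14, Player II chooses Z. Subgame-perfect outcome: (B, Z) with payoffs (9, 14).
Under simultaneous play:
Player I's best replies: W→A; X→C; Y→D; Z→B.
Player II's best replies: A→Z; B→Y; C→W; D→Y.
Only (D, Y) has each player best-responding; Nash payoffs (11, 9).
Player I earns 9 sequentially versus 11 at the Nash outcome: worse off.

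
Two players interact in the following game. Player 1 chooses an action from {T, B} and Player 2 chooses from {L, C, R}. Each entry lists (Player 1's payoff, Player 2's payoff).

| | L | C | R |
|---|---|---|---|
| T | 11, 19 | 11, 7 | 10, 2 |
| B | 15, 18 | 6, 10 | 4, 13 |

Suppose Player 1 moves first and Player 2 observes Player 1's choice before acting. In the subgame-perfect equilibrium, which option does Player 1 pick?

B

Work backward from Player 2's decision.
- T: Player 2 compares 19, 7, 2 and picks L; Player 1 would get 11.
- B: Player 2 compares 18, 10, 13 and picks L; Player 1 would get 15.
Among 11, 15, the best is 15 at B. Subgame-perfect outcome: (B, L) with payoffs (15, 18).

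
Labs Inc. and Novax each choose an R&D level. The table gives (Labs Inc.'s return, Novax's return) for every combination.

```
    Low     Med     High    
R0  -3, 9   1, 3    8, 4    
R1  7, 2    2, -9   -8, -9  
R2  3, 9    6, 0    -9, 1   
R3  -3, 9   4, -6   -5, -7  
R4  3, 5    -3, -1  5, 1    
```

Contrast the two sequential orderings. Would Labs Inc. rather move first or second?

If Labs Inc. leads: Novax's best replies are R0→Low, R1→Low, R2→Low, R3→Low, R4→Low; Labs Inc.'s induced payoffs -3, 7, 3, -3, 3; outcome (R1, Low), payoffs (7, 2).
If Novax leads: Labs Inc.'s best replies are Low→R1, Med→R2, High→R0; Novax's induced payoffs 2, 0, 4; outcome (R0, High), payoffs (8, 4).
Labs Inc. gets 7 moving first and 8 moving second, so Labs Inc. prefers to move second.

second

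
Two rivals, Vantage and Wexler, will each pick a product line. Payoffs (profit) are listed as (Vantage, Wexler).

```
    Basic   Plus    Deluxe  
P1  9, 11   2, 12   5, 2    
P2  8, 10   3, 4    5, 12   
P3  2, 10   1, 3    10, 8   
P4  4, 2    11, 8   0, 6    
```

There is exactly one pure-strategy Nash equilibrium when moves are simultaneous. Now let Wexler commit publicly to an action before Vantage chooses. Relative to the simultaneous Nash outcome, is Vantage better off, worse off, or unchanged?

worse off

Solve by backward induction (Wexler leads).
- Basic: Vantage compares 9, 8, 2, 4 and picks P1; Wexler would get 11.
- Plus: Vantage compares 2, 3, 1, 11 and picks P4; Wexler would get 8.
- Deluxe: Vantage compares 5, 5, 10, 0 and picks P3; Wexler would get 8.
Maximizing over 11, 8, 8, Wexler chooses Basic. Subgame-perfect outcome: (P1, Basic) with payoffs (9, 11).
For the simultaneous game, intersect best replies.
Vantage's best replies: Basic→P1; Plus→P4; Deluxe→P3.
Wexler's best replies: P1→Plus; P2→Deluxe; P3→Basic; P4→Plus.
Only (P4, Plus) has each player best-responding; Nash payoffs (11, 8).
Vantage earns 9 sequentially versus 11 at the Nash outcome: worse off.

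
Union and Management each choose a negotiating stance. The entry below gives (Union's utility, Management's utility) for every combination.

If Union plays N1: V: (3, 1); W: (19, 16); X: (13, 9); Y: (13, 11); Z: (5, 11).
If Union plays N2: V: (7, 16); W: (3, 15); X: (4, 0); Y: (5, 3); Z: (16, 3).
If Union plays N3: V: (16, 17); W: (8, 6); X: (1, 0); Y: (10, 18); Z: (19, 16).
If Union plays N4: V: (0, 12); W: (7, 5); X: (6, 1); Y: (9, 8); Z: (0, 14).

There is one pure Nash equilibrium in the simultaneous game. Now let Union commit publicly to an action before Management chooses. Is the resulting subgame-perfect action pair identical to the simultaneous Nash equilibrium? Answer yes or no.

Solve by backward induction (Union leads).
- N1 → Management plays W (best of 1, 16, 9, 11, 11); Union gets 19.
- N2 → Management plays V (best of 16, 15, 0, 3, 3); Union gets 7.
- N3 → Management plays Y (best of 17, 6, 0, 18, 16); Union gets 10.
- N4 → Management plays Z (best of 12, 5, 1, 8, 14); Union gets 0.
Union's induced payoffs are 19, 7, 10, 0, so Union commits to N1. Subgame-perfect outcome: (N1, W) with payoffs (19, 16).
Now find the simultaneous Nash equilibrium.
Union's best replies: V→N3; W→N1; X→N1; Y→N1; Z→N3.
Management's best replies: N1→W; N2→V; N3→Y; N4→Z.
Only (N1, W) has each player best-responding; Nash payoffs (19, 16).
Sequential outcome (N1, W) coincides with the Nash profile (N1, W).

yes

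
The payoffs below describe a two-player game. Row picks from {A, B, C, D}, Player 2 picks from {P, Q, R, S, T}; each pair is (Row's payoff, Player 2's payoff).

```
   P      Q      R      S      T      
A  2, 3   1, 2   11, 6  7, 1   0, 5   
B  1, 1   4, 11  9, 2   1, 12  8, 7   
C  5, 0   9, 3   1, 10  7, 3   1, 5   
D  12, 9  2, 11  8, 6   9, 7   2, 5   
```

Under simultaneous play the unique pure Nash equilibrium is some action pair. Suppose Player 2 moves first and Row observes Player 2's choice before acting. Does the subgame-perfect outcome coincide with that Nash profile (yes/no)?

Backward induction with Player 2 moving first.
- P: Row compares 2, 1, 5, 12 and picks D; Player 2 would get 9.
- Q: Row compares 1, 4, 9, 2 and picks C; Player 2 would get 3.
- R: Row compares 11, 9, 1, 8 and picks A; Player 2 would get 6.
- S: Row compares 7, 1, 7, 9 and picks D; Player 2 would get 7.
- T: Row compares 0, 8, 1, 2 and picks B; Player 2 would get 7.
Player 2's induced payoffs are 9, 3, 6, 7, 7, so Player 2 commits to P. Subgame-perfect outcome: (D, P) with payoffs (12, 9).
Under simultaneous play:
Row's best replies: P→D; Q→C; R→A; S→D; T→B.
Player 2's best replies: A→R; B→S; C→R; D→Q.
Only (A, R) has each player best-responding; Nash payoffs (11, 6).
Sequential outcome (D, P) differs from the Nash profile (A, R).

no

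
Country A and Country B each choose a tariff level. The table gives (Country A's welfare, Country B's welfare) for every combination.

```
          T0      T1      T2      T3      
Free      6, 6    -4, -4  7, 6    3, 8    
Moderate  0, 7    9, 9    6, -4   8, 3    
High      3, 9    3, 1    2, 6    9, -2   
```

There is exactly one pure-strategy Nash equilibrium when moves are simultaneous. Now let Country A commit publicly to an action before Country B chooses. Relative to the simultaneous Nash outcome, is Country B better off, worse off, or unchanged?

unchanged

Backward induction with Country A moving first.
- Free → Country B plays T3 (best of 6, -4, 6, 8); Country A gets 3.
- Moderate → Country B plays T1 (best of 7, 9, -4, 3); Country A gets 9.
- High → Country B plays T0 (best of 9, 1, 6, -2); Country A gets 3.
Country A's induced payoffs are 3, 9, 3, so Country A commits to Moderate. Subgame-perfect outcome: (Moderate, T1) with payoffs (9, 9).
Under simultaneous play:
Country A's best replies: T0→Free; T1→Moderate; T2→Free; T3→High.
Country B's best replies: Free→T3; Moderate→T1; High→T0.
The unique mutual best reply is (Moderate, T1), giving (9, 9).
Country B earns 9 sequentially versus 9 at the Nash outcome: unchanged.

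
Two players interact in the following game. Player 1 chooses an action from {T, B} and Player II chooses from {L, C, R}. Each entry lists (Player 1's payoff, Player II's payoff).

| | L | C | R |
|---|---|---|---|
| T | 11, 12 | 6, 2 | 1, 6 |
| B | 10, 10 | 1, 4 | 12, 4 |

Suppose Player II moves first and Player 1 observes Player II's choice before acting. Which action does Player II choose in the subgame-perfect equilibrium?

L

Solve by backward induction (Player II leads).
- L → Player 1 plays T (best of 11, 10); Player II gets 12.
- C → Player 1 plays T (best of 6, 1); Player II gets 2.
- R → Player 1 plays B (best of 1, 12); Player II gets 4.
Among 12, 2, 4, the best is 12 at L. Subgame-perfect outcome: (T, L) with payoffs (11, 12).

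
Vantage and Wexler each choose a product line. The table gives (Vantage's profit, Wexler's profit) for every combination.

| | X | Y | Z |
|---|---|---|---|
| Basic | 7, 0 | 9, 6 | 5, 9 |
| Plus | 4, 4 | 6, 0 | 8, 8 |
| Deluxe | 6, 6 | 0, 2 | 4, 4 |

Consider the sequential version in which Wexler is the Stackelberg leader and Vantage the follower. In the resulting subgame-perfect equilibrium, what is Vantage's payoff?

Solve by backward induction (Wexler leads).
- X: BR = Basic, leader payoff 0.
- Y: BR = Basic, leader payoff 6.
- Z: BR = Plus, leader payoff 8.
Maximizing over 0, 6, 8, Wexler chooses Z. Subgame-perfect outcome: (Plus, Z) with payoffs (8, 8).

8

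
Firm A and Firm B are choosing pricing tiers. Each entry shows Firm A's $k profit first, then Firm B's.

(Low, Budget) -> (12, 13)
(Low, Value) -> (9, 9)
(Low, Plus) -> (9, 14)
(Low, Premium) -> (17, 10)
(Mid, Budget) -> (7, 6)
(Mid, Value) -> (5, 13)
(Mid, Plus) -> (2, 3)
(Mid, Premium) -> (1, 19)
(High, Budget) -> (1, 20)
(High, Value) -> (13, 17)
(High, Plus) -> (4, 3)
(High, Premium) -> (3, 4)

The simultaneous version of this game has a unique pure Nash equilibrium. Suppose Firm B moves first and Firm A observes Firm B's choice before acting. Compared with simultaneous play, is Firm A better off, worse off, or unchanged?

better off

Firm A best-responds to each possible Firm B move:
- Budget: BR = Low, leader payoff 13.
- Value: BR = High, leader payoff 17.
- Plus: BR = Low, leader payoff 14.
- Premium: BR = Low, leader payoff 10.
Among 13, 17, 14, 10, the best is 17 at Value. Subgame-perfect outcome: (High, Value) with payoffs (13, 17).
Now find the simultaneous Nash equilibrium.
Firm A's best replies: Budget→Low; Value→High; Plus→Low; Premium→Low.
Firm B's best replies: Low→Plus; Mid→Premium; High→Budget.
Only (Low, Plus) has each player best-responding; Nash payoffs (9, 14).
Firm A earns 13 sequentially versus 9 at the Nash outcome: better off.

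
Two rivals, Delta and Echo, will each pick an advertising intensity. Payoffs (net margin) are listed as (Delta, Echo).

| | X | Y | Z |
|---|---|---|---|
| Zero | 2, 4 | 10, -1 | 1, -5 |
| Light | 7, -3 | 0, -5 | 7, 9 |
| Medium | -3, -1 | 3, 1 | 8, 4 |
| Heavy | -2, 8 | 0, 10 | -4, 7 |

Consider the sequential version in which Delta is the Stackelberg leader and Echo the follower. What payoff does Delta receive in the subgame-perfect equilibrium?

Echo best-responds to each possible Delta move:
- Zero: Echo compares 4, -1, -5 and picks X; Delta would get 2.
- Light: Echo compares -3, -5, 9 and picks Z; Delta would get 7.
- Medium: Echo compares -1, 1, 4 and picks Z; Delta would get 8.
- Heavy: Echo compares 8, 10, 7 and picks Y; Delta would get 0.
Delta's induced payoffs are 2, 7, 8, 0, so Delta commits to Medium. Subgame-perfect outcome: (Medium, Z) with payoffs (8, 4).

8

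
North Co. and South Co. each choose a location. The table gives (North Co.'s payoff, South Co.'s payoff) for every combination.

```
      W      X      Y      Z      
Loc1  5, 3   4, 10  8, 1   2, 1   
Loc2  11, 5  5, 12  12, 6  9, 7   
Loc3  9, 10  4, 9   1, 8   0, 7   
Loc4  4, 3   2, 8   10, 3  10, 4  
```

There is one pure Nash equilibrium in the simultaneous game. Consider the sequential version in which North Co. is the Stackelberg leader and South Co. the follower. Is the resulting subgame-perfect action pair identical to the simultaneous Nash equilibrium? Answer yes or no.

Work backward from South Co.'s decision.
- Loc1: South Co. compares 3, 10, 1, 1 and picks X; North Co. would get 4.
- Loc2: South Co. compares 5, 12, 6, 7 and picks X; North Co. would get 5.
- Loc3: South Co. compares 10, 9, 8, 7 and picks W; North Co. would get 9.
- Loc4: South Co. compares 3, 8, 3, 4 and picks X; North Co. would get 2.
Among 4, 5, 9, 2, the best is 9 at Loc3. Subgame-perfect outcome: (Loc3, W) with payoffs (9, 10).
Under simultaneous play:
North Co.'s best replies: W→Loc2; X→Loc2; Y→Loc2; Z→Loc4.
South Co.'s best replies: Loc1→X; Loc2→X; Loc3→W; Loc4→X.
The unique mutual best reply is (Loc2, X), giving (5, 12).
Sequential outcome (Loc3, W) differs from the Nash profile (Loc2, X).

no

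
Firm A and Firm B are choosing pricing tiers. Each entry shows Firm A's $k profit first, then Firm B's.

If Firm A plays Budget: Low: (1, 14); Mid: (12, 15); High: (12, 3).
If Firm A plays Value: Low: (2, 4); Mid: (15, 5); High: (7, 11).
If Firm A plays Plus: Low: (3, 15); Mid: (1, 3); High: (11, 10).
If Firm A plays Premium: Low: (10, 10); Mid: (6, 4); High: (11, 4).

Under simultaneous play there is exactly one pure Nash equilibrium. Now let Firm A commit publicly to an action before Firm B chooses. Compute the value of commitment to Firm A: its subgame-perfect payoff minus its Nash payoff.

Solve by backward induction (Firm A leads).
- Budget → Firm B plays Mid (best of 14, 15, 3); Firm A gets 12.
- Value → Firm B plays High (best of 4, 5, 11); Firm A gets 7.
- Plus → Firm B plays Low (best of 15, 3, 10); Firm A gets 3.
- Premium → Firm B plays Low (best of 10, 4, 4); Firm A gets 10.
Firm A's induced payoffs are 12, 7, 3, 10, so Firm A commits to Budget. Subgame-perfect outcome: (Budget, Mid) with payoffs (12, 15).
Now find the simultaneous Nash equilibrium.
Firm A's best replies: Low→Premium; Mid→Value; High→Budget.
Firm B's best replies: Budget→Mid; Value→High; Plus→Low; Premium→Low.
The unique mutual best reply is (Premium, Low), giving (10, 10).
Firm A's commitment gain: 12 − 10 = 2.

2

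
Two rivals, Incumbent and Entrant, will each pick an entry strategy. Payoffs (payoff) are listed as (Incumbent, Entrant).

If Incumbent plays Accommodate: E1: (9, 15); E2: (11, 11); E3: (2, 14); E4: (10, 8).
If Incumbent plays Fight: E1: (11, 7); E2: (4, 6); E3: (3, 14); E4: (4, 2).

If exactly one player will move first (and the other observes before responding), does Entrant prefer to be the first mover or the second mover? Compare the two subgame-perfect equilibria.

If Incumbent leads: Entrant's best replies are Accommodate→E1, Fight→E3; Incumbent's induced payoffs 9, 3; outcome (Accommodate, E1), payoffs (9, 15).
If Entrant leads: Incumbent's best replies are E1→Fight, E2→Accommodate, E3→Fight, E4→Accommodate; Entrant's induced payoffs 7, 11, 14, 8; outcome (Fight, E3), payoffs (3, 14).
Entrant gets 14 moving first and 15 moving second, so Entrant prefers to move second.

second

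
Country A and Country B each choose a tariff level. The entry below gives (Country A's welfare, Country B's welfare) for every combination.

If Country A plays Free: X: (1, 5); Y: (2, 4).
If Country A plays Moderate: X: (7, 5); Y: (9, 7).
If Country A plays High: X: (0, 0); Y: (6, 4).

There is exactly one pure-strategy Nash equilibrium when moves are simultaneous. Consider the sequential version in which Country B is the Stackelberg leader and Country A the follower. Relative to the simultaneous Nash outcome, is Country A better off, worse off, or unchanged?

Solve by backward induction (Country B leads).
- X: BR = Moderate, leader payoff 5.
- Y: BR = Moderate, leader payoff 7.
Maximizing over 5, 7, Country B chooses Y. Subgame-perfect outcome: (Moderate, Y) with payoffs (9, 7).
For the simultaneous game, intersect best replies.
Country A's best replies: X→Moderate; Y→Moderate.
Country B's best replies: Free→X; Moderate→Y; High→Y.
Only (Moderate, Y) has each player best-responding; Nash payoffs (9, 7).
Country A earns 9 sequentially versus 9 at the Nash outcome: unchanged.

unchanged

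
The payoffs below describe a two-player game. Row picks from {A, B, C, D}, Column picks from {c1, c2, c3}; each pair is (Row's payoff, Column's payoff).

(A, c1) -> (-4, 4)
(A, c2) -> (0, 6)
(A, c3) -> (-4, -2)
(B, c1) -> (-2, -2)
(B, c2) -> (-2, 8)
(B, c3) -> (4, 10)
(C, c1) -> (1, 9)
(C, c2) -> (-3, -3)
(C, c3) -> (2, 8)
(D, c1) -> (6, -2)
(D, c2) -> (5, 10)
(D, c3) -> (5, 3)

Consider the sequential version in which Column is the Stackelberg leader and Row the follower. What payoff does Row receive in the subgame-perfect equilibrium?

5

Work backward from Row's decision.
- c1 → Row plays D (best of -4, -2, 1, 6); Column gets -2.
- c2 → Row plays D (best of 0, -2, -3, 5); Column gets 10.
- c3 → Row plays D (best of -4, 4, 2, 5); Column gets 3.
Maximizing over -2, 10, 3, Column chooses c2. Subgame-perfect outcome: (D, c2) with payoffs (5, 10).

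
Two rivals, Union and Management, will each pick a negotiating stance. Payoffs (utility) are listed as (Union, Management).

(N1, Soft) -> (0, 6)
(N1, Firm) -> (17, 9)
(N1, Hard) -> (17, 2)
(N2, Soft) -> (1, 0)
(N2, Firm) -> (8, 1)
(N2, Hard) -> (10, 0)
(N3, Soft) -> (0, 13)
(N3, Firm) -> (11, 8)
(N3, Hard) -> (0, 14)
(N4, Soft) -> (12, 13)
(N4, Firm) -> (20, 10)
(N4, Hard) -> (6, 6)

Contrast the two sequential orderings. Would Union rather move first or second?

If Union leads: Management's best replies are N1→Firm, N2→Firm, N3→Hard, N4→Soft; Union's induced payoffs 17, 8, 0, 12; outcome (N1, Firm), payoffs (17, 9).
If Management leads: Union's best replies are Soft→N4, Firm→N4, Hard→N1; Management's induced payoffs 13, 10, 2; outcome (N4, Soft), payoffs (12, 13).
Union gets 17 moving first and 12 moving second, so Union prefers to move first.

first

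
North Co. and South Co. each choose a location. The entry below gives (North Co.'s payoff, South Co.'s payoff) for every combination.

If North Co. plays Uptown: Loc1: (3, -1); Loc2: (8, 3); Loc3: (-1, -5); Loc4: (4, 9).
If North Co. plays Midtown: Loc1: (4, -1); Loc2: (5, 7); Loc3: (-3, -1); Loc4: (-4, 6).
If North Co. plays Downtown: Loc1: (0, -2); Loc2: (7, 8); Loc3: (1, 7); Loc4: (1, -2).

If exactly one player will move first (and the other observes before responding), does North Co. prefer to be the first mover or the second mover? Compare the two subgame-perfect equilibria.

first

If North Co. leads: South Co.'s best replies are Uptown→Loc4, Midtown→Loc2, Downtown→Loc2; North Co.'s induced payoffs 4, 5, 7; outcome (Downtown, Loc2), payoffs (7, 8).
If South Co. leads: North Co.'s best replies are Loc1→Midtown, Loc2→Uptown, Loc3→Downtown, Loc4→Uptown; South Co.'s induced payoffs -1, 3, 7, 9; outcome (Uptown, Loc4), payoffs (4, 9).
North Co. gets 7 moving first and 4 moving second, so North Co. prefers to move first.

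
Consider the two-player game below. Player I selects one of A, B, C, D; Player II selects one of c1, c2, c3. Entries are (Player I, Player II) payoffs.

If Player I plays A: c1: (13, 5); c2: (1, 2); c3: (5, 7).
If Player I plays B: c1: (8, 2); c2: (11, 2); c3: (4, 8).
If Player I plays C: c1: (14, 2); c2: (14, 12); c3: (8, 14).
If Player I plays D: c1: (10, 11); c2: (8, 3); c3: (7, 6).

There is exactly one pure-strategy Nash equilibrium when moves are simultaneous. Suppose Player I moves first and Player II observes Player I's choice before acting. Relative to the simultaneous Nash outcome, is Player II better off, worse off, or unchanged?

worse off

Solve by backward induction (Player I leads).
- A → Player II plays c3 (best of 5, 2, 7); Player I gets 5.
- B → Player II plays c3 (best of 2, 2, 8); Player I gets 4.
- C → Player II plays c3 (best of 2, 12, 14); Player I gets 8.
- D → Player II plays c1 (best of 11, 3, 6); Player I gets 10.
Among 5, 4, 8, 10, the best is 10 at D. Subgame-perfect outcome: (D, c1) with payoffs (10, 11).
Under simultaneous play:
Player I's best replies: c1→C; c2→C; c3→C.
Player II's best replies: A→c3; B→c3; C→c3; D→c1.
Only (C, c3) has each player best-responding; Nash payoffs (8, 14).
Player II earns 11 sequentially versus 14 at the Nash outcome: worse off.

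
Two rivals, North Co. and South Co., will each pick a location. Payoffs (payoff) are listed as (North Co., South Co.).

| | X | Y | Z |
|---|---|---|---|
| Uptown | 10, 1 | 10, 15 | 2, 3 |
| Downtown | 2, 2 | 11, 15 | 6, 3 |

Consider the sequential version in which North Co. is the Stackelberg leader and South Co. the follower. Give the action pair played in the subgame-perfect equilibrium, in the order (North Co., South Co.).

(Downtown, Y)

South Co. best-responds to each possible North Co. move:
- Uptown: South Co. compares 1, 15, 3 and picks Y; North Co. would get 10.
- Downtown: South Co. compares 2, 15, 3 and picks Y; North Co. would get 11.
North Co.'s induced payoffs are 10, 11, so North Co. commits to Downtown. Subgame-perfect outcome: (Downtown, Y) with payoffs (11, 15).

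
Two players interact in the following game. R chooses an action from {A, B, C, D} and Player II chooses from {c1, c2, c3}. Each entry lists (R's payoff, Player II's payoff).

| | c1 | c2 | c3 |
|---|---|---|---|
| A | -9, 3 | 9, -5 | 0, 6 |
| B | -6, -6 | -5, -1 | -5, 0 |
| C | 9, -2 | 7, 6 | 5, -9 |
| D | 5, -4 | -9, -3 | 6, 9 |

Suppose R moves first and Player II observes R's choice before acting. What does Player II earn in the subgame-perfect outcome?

6

Player II best-responds to each possible R move:
- A: BR = c3, leader payoff 0.
- B: BR = c3, leader payoff -5.
- C: BR = c2, leader payoff 7.
- D: BR = c3, leader payoff 6.
Among 0, -5, 7, 6, the best is 7 at C. Subgame-perfect outcome: (C, c2) with payoffs (7, 6).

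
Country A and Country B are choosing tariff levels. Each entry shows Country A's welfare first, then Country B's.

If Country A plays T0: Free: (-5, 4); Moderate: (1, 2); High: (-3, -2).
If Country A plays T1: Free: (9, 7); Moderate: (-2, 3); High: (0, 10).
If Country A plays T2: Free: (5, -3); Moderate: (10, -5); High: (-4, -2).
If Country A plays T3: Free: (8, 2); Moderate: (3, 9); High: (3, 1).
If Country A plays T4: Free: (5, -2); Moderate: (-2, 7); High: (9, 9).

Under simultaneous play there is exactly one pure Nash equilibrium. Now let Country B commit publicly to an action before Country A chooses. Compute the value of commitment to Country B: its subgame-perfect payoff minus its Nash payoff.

0

Solve by backward induction (Country B leads).
- Free → Country A plays T1 (best of -5, 9, 5, 8, 5); Country B gets 7.
- Moderate → Country A plays T2 (best of 1, -2, 10, 3, -2); Country B gets -5.
- High → Country A plays T4 (best of -3, 0, -4, 3, 9); Country B gets 9.
Country B's induced payoffs are 7, -5, 9, so Country B commits to High. Subgame-perfect outcome: (T4, High) with payoffs (9, 9).
For the simultaneous game, intersect best replies.
Country A's best replies: Free→T1; Moderate→T2; High→T4.
Country B's best replies: T0→Free; T1→High; T2→High; T3→Moderate; T4→High.
Only (T4, High) has each player best-responding; Nash payoffs (9, 9).
Country B's commitment gain: 9 − 9 = 0.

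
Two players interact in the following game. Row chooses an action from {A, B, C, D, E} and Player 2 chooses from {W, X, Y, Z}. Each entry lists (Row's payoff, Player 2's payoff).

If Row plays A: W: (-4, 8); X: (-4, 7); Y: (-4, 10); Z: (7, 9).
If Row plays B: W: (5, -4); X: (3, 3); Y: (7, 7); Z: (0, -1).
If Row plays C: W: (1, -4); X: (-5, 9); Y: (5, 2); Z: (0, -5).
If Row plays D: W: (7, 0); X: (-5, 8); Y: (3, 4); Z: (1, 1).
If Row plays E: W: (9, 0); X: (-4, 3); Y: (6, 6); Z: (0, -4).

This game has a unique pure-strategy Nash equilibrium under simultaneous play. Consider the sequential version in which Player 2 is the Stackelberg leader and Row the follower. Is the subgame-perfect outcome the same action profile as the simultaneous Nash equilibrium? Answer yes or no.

no

Backward induction with Player 2 moving first.
- W: Row compares -4, 5, 1, 7, 9 and picks E; Player 2 would get 0.
- X: Row compares -4, 3, -5, -5, -4 and picks B; Player 2 would get 3.
- Y: Row compares -4, 7, 5, 3, 6 and picks B; Player 2 would get 7.
- Z: Row compares 7, 0, 0, 1, 0 and picks A; Player 2 would get 9.
Among 0, 3, 7, 9, the best is 9 at Z. Subgame-perfect outcome: (A, Z) with payoffs (7, 9).
Now find the simultaneous Nash equilibrium.
Row's best replies: W→E; X→B; Y→B; Z→A.
Player 2's best replies: A→Y; B→Y; C→X; D→X; E→Y.
The unique mutual best reply is (B, Y), giving (7, 7).
Sequential outcome (A, Z) differs from the Nash profile (B, Y).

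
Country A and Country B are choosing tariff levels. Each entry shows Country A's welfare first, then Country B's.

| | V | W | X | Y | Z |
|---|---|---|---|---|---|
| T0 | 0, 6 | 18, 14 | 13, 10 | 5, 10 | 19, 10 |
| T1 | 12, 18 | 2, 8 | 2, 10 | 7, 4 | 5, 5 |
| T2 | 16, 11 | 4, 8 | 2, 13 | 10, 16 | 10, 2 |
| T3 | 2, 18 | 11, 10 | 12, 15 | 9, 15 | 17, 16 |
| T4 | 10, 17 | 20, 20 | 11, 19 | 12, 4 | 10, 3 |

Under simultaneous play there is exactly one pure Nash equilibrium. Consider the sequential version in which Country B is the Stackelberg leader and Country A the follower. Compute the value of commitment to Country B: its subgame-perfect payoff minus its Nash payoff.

Work backward from Country A's decision.
- V: BR = T2, leader payoff 11.
- W: BR = T4, leader payoff 20.
- X: BR = T0, leader payoff 10.
- Y: BR = T4, leader payoff 4.
- Z: BR = T0, leader payoff 10.
Among 11, 20, 10, 4, 10, the best is 20 at W. Subgame-perfect outcome: (T4, W) with payoffs (20, 20).
Now find the simultaneous Nash equilibrium.
Country A's best replies: V→T2; W→T4; X→T0; Y→T4; Z→T0.
Country B's best replies: T0→W; T1→V; T2→Y; T3→V; T4→W.
The unique mutual best reply is (T4, W), giving (20, 20).
Country B's commitment gain: 20 − 20 = 0.

0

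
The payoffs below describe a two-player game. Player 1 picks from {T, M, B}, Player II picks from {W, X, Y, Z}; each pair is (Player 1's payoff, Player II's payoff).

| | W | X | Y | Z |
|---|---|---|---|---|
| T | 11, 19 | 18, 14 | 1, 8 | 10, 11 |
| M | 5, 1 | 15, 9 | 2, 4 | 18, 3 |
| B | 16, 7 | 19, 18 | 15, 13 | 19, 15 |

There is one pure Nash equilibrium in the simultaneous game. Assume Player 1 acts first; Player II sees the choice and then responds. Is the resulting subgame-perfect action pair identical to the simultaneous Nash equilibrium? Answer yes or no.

Backward induction with Player 1 moving first.
- T: BR = W, leader payoff 11.
- M: BR = X, leader payoff 15.
- B: BR = X, leader payoff 19.
Player 1's induced payoffs are 11, 15, 19, so Player 1 commits to B. Subgame-perfect outcome: (B, X) with payoffs (19, 18).
Under simultaneous play:
Player 1's best replies: W→B; X→B; Y→B; Z→B.
Player II's best replies: T→W; M→X; B→X.
The unique mutual best reply is (B, X), giving (19, 18).
Sequential outcome (B, X) coincides with the Nash profile (B, X).

yes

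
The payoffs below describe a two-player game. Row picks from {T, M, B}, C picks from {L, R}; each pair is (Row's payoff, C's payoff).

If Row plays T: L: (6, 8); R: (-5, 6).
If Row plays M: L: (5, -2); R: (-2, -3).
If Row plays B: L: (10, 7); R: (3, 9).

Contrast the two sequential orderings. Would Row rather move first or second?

first

If Row leads: C's best replies are T→L, M→L, B→R; Row's induced payoffs 6, 5, 3; outcome (T, L), payoffs (6, 8).
If C leads: Row's best replies are L→B, R→B; C's induced payoffs 7, 9; outcome (B, R), payoffs (3, 9).
Row gets 6 moving first and 3 moving second, so Row prefers to move first.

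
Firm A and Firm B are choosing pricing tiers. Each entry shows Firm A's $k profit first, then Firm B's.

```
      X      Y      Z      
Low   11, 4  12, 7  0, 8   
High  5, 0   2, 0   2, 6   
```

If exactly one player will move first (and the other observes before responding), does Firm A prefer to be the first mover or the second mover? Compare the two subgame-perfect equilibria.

If Firm A leads: Firm B's best replies are Low→Z, High→Z; Firm A's induced payoffs 0, 2; outcome (High, Z), payoffs (2, 6).
If Firm B leads: Firm A's best replies are X→Low, Y→Low, Z→High; Firm B's induced payoffs 4, 7, 6; outcome (Low, Y), payoffs (12, 7).
Firm A gets 2 moving first and 12 moving second, so Firm A prefers to move second.

second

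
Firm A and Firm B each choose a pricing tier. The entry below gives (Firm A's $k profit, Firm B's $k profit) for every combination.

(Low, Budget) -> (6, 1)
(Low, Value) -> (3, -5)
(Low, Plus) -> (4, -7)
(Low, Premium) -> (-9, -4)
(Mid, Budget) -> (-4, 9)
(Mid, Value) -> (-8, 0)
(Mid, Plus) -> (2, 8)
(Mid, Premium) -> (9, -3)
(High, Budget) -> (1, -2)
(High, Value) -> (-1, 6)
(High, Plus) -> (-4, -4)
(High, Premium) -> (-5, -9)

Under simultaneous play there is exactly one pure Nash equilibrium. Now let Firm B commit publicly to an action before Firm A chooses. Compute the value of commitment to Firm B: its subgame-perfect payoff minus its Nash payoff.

Solve by backward induction (Firm B leads).
- Budget → Firm A plays Low (best of 6, -4, 1); Firm B gets 1.
- Value → Firm A plays Low (best of 3, -8, -1); Firm B gets -5.
- Plus → Firm A plays Low (best of 4, 2, -4); Firm B gets -7.
- Premium → Firm A plays Mid (best of -9, 9, -5); Firm B gets -3.
Among 1, -5, -7, -3, the best is 1 at Budget. Subgame-perfect outcome: (Low, Budget) with payoffs (6, 1).
Now find the simultaneous Nash equilibrium.
Firm A's best replies: Budget→Low; Value→Low; Plus→Low; Premium→Mid.
Firm B's best replies: Low→Budget; Mid→Budget; High→Value.
The unique mutual best reply is (Low, Budget), giving (6, 1).
Firm B's commitment gain: 1 − 1 = 0.

0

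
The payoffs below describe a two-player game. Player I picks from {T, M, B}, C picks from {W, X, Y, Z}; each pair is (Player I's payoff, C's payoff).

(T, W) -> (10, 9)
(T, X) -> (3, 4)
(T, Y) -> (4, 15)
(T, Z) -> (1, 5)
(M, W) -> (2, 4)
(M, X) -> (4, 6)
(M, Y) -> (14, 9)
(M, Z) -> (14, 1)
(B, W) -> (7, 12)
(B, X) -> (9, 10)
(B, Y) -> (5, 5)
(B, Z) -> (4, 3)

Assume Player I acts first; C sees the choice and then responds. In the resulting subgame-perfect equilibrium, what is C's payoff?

Backward induction with Player I moving first.
- T: BR = Y, leader payoff 4.
- M: BR = Y, leader payoff 14.
- B: BR = W, leader payoff 7.
Maximizing over 4, 14, 7, Player I chooses M. Subgame-perfect outcome: (M, Y) with payoffs (14, 9).

9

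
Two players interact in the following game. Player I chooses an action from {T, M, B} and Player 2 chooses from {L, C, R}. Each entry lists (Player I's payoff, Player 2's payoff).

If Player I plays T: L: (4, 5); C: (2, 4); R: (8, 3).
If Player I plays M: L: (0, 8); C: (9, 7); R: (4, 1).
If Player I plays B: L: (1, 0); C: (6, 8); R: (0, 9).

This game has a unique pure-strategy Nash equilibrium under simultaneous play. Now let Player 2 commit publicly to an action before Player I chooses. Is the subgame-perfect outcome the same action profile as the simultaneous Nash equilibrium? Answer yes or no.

Work backward from Player I's decision.
- L: BR = T, leader payoff 5.
- C: BR = M, leader payoff 7.
- R: BR = T, leader payoff 3.
Among 5, 7, 3, the best is 7 at C. Subgame-perfect outcome: (M, C) with payoffs (9, 7).
For the simultaneous game, intersect best replies.
Player I's best replies: L→T; C→M; R→T.
Player 2's best replies: T→L; M→L; B→R.
Only (T, L) has each player best-responding; Nash payoffs (4, 5).
Sequential outcome (M, C) differs from the Nash profile (T, L).

no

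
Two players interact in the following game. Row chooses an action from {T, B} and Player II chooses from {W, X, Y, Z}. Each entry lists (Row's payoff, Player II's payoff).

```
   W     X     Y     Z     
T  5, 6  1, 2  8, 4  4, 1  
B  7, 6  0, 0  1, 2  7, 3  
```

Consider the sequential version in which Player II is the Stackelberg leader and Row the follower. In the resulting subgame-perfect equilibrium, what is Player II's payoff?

Backward induction with Player II moving first.
- W → Row plays B (best of 5, 7); Player II gets 6.
- X → Row plays T (best of 1, 0); Player II gets 2.
- Y → Row plays T (best of 8, 1); Player II gets 4.
- Z → Row plays B (best of 4, 7); Player II gets 3.
Player II's induced payoffs are 6, 2, 4, 3, so Player II commits to W. Subgame-perfect outcome: (B, W) with payoffs (7, 6).

6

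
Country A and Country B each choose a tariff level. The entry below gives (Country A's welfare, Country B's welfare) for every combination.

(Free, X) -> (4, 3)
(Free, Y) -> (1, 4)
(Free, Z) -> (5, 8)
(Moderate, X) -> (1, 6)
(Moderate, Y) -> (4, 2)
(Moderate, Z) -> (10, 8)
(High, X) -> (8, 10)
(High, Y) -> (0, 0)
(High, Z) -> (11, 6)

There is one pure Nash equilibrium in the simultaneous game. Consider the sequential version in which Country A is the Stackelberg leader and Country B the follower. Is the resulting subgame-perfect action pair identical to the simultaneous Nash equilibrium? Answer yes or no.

Work backward from Country B's decision.
- Free: BR = Z, leader payoff 5.
- Moderate: BR = Z, leader payoff 10.
- High: BR = X, leader payoff 8.
Among 5, 10, 8, the best is 10 at Moderate. Subgame-perfect outcome: (Moderate, Z) with payoffs (10, 8).
Under simultaneous play:
Country A's best replies: X→High; Y→Moderate; Z→High.
Country B's best replies: Free→Z; Moderate→Z; High→X.
The unique mutual best reply is (High, X), giving (8, 10).
Sequential outcome (Moderate, Z) differs from the Nash profile (High, X).

no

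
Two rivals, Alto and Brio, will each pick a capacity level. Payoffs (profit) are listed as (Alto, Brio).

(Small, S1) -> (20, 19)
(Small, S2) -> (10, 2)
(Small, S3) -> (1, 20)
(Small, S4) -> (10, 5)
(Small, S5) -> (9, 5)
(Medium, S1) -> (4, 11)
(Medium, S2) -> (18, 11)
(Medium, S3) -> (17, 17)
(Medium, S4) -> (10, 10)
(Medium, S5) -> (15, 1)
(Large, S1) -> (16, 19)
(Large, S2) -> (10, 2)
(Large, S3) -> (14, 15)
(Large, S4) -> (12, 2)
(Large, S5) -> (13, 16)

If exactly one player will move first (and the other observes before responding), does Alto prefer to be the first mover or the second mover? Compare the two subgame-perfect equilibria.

If Alto leads: Brio's best replies are Small→S3, Medium→S3, Large→S1; Alto's induced payoffs 1, 17, 16; outcome (Medium, S3), payoffs (17, 17).
If Brio leads: Alto's best replies are S1→Small, S2→Medium, S3→Medium, S4→Large, S5→Medium; Brio's induced payoffs 19, 11, 17, 2, 1; outcome (Small, S1), payoffs (20, 19).
Alto gets 17 moving first and 20 moving second, so Alto prefers to move second.

second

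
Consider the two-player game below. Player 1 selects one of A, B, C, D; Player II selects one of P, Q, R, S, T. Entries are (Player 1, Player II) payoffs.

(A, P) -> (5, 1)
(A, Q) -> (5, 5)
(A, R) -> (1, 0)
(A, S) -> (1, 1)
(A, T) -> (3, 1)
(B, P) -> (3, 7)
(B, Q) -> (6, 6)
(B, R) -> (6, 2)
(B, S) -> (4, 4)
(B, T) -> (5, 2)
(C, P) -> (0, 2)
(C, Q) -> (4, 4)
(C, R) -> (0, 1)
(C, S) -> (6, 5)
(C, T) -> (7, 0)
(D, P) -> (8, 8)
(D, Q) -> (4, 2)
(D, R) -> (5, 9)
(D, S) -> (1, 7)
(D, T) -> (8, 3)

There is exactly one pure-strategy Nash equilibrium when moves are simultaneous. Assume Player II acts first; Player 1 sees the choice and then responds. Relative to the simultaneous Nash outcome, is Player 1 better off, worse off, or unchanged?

better off

Work backward from Player 1's decision.
- P → Player 1 plays D (best of 5, 3, 0, 8); Player II gets 8.
- Q → Player 1 plays B (best of 5, 6, 4, 4); Player II gets 6.
- R → Player 1 plays B (best of 1, 6, 0, 5); Player II gets 2.
- S → Player 1 plays C (best of 1, 4, 6, 1); Player II gets 5.
- T → Player 1 plays D (best of 3, 5, 7, 8); Player II gets 3.
Among 8, 6, 2, 5, 3, the best is 8 at P. Subgame-perfect outcome: (D, P) with payoffs (8, 8).
For the simultaneous game, intersect best replies.
Player 1's best replies: P→D; Q→B; R→B; S→C; T→D.
Player II's best replies: A→Q; B→P; C→S; D→R.
Only (C, S) has each player best-responding; Nash payoffs (6, 5).
Player 1 earns 8 sequentially versus 6 at the Nash outcome: better off.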